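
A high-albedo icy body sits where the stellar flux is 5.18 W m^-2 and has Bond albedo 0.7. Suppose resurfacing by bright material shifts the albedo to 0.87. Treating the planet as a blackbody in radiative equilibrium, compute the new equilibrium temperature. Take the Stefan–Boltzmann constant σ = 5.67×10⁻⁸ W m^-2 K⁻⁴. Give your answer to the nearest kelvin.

42 kelvin

T₂ = [S(1−α₂)/(4σ)]^(1/4) = [5.180·0.13/(4σ)]^(1/4) = 41.51 K.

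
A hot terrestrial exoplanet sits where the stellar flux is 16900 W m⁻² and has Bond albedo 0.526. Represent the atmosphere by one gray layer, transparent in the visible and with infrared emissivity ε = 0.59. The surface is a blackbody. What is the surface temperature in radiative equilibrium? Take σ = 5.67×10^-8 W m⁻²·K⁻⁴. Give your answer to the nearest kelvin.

473 kelvin

Effective emission temperature (TOA balance): σT_e⁴ = S(1−α)/4 = 2003 W m⁻² → T_e = 433.5 K.
For a single slab of emissivity ε, T_s⁴ = 2T_e⁴/(2−ε); thus T_s = 433.5·(1.418)^(1/4) = 473.1 K.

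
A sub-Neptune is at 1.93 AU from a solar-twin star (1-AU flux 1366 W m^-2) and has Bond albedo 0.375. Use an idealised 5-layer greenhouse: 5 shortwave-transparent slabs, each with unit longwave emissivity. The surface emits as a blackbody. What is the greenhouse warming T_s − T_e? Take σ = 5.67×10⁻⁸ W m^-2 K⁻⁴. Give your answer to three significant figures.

By the inverse-square law, S = 1366/1.93² = 366.7 W m^-2.
The effective emission temperature is T_e = [S(1−α)/(4σ)]^¼ = 178.3 K.
Surface: T_s = (6)^¼·T_e = 279.0 K.
Warming: T_s − T_e = 100.8 K.

101 K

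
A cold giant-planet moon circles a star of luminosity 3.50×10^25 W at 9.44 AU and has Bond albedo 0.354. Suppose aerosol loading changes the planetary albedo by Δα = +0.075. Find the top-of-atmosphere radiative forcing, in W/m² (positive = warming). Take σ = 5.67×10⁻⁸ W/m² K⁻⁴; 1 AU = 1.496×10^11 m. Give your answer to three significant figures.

d = 9.44 × 1.496×10^11 m = 1.412×10^12 m.
S = L/(4πd²) = 1.397 W/m².
The change in absorbed flux is Δ[S(1−α)/4] = −SΔα/4 = -0.02618 W/m².

-0.0262 W/m²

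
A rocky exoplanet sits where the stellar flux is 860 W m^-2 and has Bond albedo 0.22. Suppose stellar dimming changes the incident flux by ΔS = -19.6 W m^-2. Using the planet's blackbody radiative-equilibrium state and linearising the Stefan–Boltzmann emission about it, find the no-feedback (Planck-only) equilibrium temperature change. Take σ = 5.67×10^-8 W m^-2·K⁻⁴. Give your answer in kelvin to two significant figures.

-1.3 K

Unperturbed T_e = [860.0·(1−0.22)/(4σ)]^¼ = 233.2 K.
Only a fraction (1−α) is absorbed and it's spread over 4πR², so ΔF = (1−α)ΔS/4 = -3.822 W m^-2.
The Planck feedback parameter is 4σT_e³ = 2.876 W m^-2/K.
So ΔT₀ = -3.822/2.876 = -1.33 K.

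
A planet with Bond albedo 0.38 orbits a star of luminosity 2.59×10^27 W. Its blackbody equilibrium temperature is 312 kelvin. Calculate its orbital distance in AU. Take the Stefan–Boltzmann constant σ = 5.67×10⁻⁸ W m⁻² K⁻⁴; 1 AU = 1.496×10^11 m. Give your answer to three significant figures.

1.63 AU

Energy balance gives S = 4σT⁴/(1−α) = 3466 W m⁻².
S = L/(4πd²) → d = √(L/4πS) = √(2.59×10^27/(4π·3466)) = 2.438×10^11 m = 1.630 AU.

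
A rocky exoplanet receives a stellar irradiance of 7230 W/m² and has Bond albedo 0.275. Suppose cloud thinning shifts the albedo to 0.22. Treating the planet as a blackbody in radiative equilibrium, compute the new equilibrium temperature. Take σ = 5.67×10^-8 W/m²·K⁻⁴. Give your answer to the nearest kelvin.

With the new albedo, S(1−α₂)/4 = 1410 W/m², so T₂ = 397.1 K.

397 K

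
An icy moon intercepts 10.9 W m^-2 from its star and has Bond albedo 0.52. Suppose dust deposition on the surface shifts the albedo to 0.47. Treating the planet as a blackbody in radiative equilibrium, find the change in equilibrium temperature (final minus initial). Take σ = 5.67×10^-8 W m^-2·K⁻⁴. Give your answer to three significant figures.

With α = 0.52, T₁ = 69.30 K.
After:  T₂ = [10.90·0.53/(4σ)]^(1/4) = 71.04 K.
Change: 71.04 − 69.30 = 1.738 K.

1.74 K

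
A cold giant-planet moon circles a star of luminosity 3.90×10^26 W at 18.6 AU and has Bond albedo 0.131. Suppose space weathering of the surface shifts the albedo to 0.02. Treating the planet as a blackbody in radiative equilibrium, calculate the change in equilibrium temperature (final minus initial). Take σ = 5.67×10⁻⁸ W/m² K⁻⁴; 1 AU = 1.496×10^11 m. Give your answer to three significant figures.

1.91 kelvin

Orbital distance: d = 18.6 AU = 2.783×10^12 m.
Spreading L over a sphere of radius d: S = 3.90×10^26/(4π·2.78×10^12²) = 4.008 W/m².
Initial: T₁ = [S(1−0.131)/(4σ)]^(1/4) = 62.60 K.
With α = 0.02, T₂ = 64.51 K.
ΔT = T₂ − T₁ = 1.910 K.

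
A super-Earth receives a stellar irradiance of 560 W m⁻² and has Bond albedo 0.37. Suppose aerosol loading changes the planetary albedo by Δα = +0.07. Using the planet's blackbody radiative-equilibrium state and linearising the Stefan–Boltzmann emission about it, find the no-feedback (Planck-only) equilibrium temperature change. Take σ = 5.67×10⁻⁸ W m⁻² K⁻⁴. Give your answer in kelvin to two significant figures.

Unperturbed T_e = [560.0·(1−0.37)/(4σ)]^¼ = 198.6 K.
ΔF = −(S/4)Δα = −(560.0/4)×(+0.07) = -9.800 W m⁻².
Linearising σT⁴ gives d(σT⁴)/dT = 4σT_e³ = 1.776 W m⁻² per K.
So ΔT₀ = -9.800/1.776 = -5.52 K.

-5.5 K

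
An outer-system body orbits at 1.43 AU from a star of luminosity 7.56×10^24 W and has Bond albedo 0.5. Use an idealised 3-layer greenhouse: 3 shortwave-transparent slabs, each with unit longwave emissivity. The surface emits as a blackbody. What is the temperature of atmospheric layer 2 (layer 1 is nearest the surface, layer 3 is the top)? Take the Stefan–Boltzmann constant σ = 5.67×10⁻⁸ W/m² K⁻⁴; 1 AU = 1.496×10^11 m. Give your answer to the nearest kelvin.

Orbital distance: d = 1.43 AU = 2.139×10^11 m.
S = L/(4πd²) = 13.15 W/m².
The effective emission temperature is T_e = [S(1−α)/(4σ)]^¼ = 73.37 K.
Each opaque layer satisfies 2T_j⁴ = T_{j−1}⁴ + T_{j+1}⁴, giving T_k⁴ = (N+1−k)T_e⁴.
T_2 = (2)^(1/4)·73.37 = 87.25 K.

87 K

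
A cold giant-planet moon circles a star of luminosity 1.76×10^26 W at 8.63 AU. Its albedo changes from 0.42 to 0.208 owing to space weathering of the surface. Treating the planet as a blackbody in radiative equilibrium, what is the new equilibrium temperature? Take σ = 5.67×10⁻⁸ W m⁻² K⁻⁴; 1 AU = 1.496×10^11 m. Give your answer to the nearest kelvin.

Orbital distance: d = 8.63 AU = 1.291×10^12 m.
S = L/(4πd²) = 8.403 W m⁻².
T₂ = [S(1−α₂)/(4σ)]^(1/4) = [8.403·0.792/(4σ)]^(1/4) = 73.60 K.

74 kelvin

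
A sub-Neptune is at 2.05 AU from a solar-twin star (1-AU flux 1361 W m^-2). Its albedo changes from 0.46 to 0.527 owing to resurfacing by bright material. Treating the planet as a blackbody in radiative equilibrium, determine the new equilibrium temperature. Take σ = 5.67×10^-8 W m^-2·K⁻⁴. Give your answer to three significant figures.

Flux at the orbit: S = 1361/(2.05)² = 323.9 W m^-2.
T₂ = [S(1−α₂)/(4σ)]^(1/4) = [323.9·0.473/(4σ)]^(1/4) = 161.2 K.

161 K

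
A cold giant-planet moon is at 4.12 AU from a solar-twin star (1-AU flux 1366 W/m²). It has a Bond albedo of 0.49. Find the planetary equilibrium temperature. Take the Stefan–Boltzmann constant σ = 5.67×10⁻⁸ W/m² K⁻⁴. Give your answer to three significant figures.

Irradiance scales as 1/d², so S = 1366 W/m² × (1/4.12)² = 80.47 W/m².
Averaging over the sphere, the absorbed flux is S(1−α)/4 = 10.26 W/m².
In equilibrium σT⁴ equals this, so T = 116.0 K.

116 kelvin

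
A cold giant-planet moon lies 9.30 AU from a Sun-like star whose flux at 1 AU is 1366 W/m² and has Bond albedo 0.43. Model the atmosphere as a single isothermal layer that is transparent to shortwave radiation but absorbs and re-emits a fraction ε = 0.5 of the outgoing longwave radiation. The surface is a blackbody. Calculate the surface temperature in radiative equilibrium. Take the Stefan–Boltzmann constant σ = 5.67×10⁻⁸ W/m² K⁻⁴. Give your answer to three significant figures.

85.3 kelvin

By the inverse-square law, S = 1366/9.30² = 15.79 W/m².
The planet radiates to space at T_e = [S(1−α)/(4σ)]^(1/4) = 79.37 K.
For a single slab of emissivity ε, T_s⁴ = 2T_e⁴/(2−ε); thus T_s = 79.37·(1.333)^(1/4) = 85.29 K.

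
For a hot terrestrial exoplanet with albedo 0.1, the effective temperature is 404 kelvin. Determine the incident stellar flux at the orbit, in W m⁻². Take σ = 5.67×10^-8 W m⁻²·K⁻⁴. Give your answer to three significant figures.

6710 W m⁻²

Invert the energy balance for S: S = 4σT⁴/(1−α).
σT⁴ = 5.67×10⁻⁸·(404)⁴ = 1510 W m⁻².
So S = 4×1510/(1−0.1) = 6713 W m⁻².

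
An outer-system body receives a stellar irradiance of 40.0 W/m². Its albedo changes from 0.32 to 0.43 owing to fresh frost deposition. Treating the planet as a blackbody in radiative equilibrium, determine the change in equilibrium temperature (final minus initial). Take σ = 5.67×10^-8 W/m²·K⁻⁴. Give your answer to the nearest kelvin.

-5 K

With α = 0.32, T₁ = 104.6 K.
After:  T₂ = [40.00·0.57/(4σ)]^(1/4) = 100.1 K.
Change: 100.1 − 104.6 = -4.516 K.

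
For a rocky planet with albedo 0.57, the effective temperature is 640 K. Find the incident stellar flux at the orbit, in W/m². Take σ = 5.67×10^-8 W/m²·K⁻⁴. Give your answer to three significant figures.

Invert the energy balance for S: S = 4σT⁴/(1−α).
The emitted flux is σT⁴ = 9513 W/m².
So S = 4×9513/(1−0.57) = 88490 W/m².

88500 W/m²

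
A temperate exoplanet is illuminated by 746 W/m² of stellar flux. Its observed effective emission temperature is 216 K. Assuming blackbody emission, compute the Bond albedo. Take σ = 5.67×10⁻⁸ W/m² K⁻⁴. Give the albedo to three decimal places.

0.338

Energy balance: S(1−α)/4 = σT⁴, so 1−α = 4σT⁴/S.
σT⁴ = 123.4 W/m², so 4σT⁴ = 493.7 W/m².
Hence α = 1 − 493.7/746.0 = 0.3382.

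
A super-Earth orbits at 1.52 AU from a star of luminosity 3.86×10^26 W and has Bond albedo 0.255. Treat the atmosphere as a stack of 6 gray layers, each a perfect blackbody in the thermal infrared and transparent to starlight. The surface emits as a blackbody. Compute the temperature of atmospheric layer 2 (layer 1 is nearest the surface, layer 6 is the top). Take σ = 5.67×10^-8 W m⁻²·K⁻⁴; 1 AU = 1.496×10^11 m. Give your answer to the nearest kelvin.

314 K

Orbital distance: d = 1.52 AU = 2.274×10^11 m.
Spreading L over a sphere of radius d: S = 3.86×10^26/(4π·2.27×10^11²) = 594.1 W m⁻².
OLR = S(1−α)/4 = 110.6 W m⁻²; the top layer radiates at T_e = 210.2 K.
Each opaque layer satisfies 2T_j⁴ = T_{j−1}⁴ + T_{j+1}⁴, giving T_k⁴ = (N+1−k)T_e⁴.
With k = 2: T_2 = (6+1−2)^¼·210.2 K = 314.3 K.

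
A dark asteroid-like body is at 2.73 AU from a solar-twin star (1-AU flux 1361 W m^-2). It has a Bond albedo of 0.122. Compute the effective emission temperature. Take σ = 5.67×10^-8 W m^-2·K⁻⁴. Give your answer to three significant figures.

Flux at the orbit: S = 1361/(2.73)² = 182.6 W m^-2.
Absorbed flux (global mean): S(1−α)/4 = 182.6·0.878/4 = 40.08 W m^-2.
Balancing against σT⁴: T = (40.08/5.67×10⁻⁸)^(1/4) = 163.1 K.

163 K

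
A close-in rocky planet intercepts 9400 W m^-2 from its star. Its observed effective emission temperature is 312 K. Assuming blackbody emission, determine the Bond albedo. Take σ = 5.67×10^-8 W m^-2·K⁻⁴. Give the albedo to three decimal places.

0.771

From σT⁴ = S(1−α)/4 we invert for α: 1−α = 4σT⁴/S.
4σT⁴ = 4·5.67×10⁻⁸·(312)⁴ = 2149 W m^-2.
1−α = 2149/9400 = 0.2286, so α = 0.7714.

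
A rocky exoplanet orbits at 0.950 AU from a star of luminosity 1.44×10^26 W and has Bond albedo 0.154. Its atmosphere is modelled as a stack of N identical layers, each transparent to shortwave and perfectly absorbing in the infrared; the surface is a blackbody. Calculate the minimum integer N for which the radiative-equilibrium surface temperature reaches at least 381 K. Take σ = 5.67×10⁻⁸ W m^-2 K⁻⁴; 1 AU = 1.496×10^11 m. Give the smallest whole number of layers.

9

Orbital distance: d = 0.950 AU = 1.421×10^11 m.
S = L/(4πd²) = 567.3 W m^-2.
Top-of-atmosphere balance: σT_e⁴ = S(1−α)/4 = 120.0 W m^-2 → T_e = 214.5 K.
T_s = (N+1)^(1/4)·T_e ≥ 381 K requires N+1 ≥ (T_s/T_e)⁴ = (381/214.5)⁴ = 9.957.
The minimum whole number is N = 9.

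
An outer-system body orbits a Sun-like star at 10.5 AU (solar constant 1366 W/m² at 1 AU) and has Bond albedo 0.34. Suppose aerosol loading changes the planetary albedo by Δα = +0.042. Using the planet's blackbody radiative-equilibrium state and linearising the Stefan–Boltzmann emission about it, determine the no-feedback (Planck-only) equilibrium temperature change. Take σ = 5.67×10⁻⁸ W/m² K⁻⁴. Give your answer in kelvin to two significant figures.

-1.2 kelvin

Irradiance scales as 1/d², so S = 1366 W/m² × (1/10.5)² = 12.39 W/m².
The baseline emission temperature is T_e = 77.49 K.
The change in absorbed flux is Δ[S(1−α)/4] = −SΔα/4 = -0.1301 W/m².
The Planck feedback parameter is 4σT_e³ = 0.1055 W/m²/K.
ΔT₀ = ΔF/λ_P = -0.1301/0.1055 = -1.23 K.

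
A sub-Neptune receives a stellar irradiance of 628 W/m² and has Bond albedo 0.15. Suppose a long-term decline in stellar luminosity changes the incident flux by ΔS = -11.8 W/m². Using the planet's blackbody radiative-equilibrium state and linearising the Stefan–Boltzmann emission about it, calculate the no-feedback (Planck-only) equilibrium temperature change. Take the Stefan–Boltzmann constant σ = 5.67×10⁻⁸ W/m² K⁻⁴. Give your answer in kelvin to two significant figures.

Unperturbed T_e = [628.0·(1−0.15)/(4σ)]^¼ = 220.3 K.
Only a fraction (1−α) is absorbed and it's spread over 4πR², so ΔF = (1−α)ΔS/4 = -2.508 W/m².
Linearising σT⁴ gives d(σT⁴)/dT = 4σT_e³ = 2.424 W/m² per K.
ΔT₀ = ΔF/λ_P = -2.508/2.424 = -1.03 K.

-1.0 K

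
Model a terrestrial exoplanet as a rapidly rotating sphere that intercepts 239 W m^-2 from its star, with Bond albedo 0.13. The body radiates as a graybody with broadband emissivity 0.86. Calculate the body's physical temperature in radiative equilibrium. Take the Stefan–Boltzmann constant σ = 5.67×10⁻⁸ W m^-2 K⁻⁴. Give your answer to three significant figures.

Absorbed flux (global mean): S(1−α)/4 = 239.0·0.87/4 = 51.98 W m^-2.
Equating to εσT⁴ with ε = 0.86: T = (51.98/0.86σ)^(1/4) = 180.7 K.

181 K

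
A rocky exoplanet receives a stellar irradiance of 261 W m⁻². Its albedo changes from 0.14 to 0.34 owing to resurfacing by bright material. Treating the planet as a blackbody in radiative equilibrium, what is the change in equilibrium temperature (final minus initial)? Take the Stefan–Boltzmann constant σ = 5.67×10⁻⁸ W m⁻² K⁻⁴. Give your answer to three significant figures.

-11.4 kelvin

Initial: T₁ = [S(1−0.14)/(4σ)]^(1/4) = 177.4 K.
Final:   T₂ = [S(1−0.34)/(4σ)]^(1/4) = 166.0 K.
ΔT = T₂ − T₁ = -11.36 K.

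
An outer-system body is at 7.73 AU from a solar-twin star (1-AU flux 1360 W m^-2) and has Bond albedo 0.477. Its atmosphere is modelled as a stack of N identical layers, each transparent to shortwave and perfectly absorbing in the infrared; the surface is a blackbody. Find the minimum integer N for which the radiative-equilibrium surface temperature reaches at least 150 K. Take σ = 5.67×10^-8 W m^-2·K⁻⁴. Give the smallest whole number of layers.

9

Irradiance scales as 1/d², so S = 1360 W m^-2 × (1/7.73)² = 22.76 W m^-2.
The effective emission temperature is T_e = [S(1−α)/(4σ)]^¼ = 85.12 K.
T_s = (N+1)^(1/4)·T_e ≥ 150 K requires N+1 ≥ (T_s/T_e)⁴ = (150/85.12)⁴ = 9.646.
So N ≥ 8.646; the smallest integer is N = 9.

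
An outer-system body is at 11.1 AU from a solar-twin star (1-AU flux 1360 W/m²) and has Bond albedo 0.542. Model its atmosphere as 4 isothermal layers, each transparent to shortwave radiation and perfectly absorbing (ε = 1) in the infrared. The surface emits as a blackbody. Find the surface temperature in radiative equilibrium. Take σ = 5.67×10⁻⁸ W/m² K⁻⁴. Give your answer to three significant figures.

By the inverse-square law, S = 1360/11.1² = 11.04 W/m².
Top-of-atmosphere balance: σT_e⁴ = S(1−α)/4 = 1.264 W/m² → T_e = 68.71 K.
Layer-by-layer balance gives σT_s⁴ = (N+1)σT_e⁴, so T_s = 5^¼·68.71 = 102.7 K.

103 kelvin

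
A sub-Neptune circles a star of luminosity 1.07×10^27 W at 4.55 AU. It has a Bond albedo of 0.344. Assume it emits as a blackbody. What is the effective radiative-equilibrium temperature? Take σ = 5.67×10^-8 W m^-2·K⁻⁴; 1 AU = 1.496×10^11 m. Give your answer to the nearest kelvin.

152 kelvin

d = 4.55 × 1.496×10^11 m = 6.807×10^11 m.
S = L/(4πd²) = 183.8 W m^-2.
The planet absorbs (1−α)S over its disc πR² and re-emits over 4πR², so the mean absorbed flux is (1−0.344)·183.8/4 = 30.14 W m^-2.
In equilibrium σT⁴ equals this, so T = 151.8 K.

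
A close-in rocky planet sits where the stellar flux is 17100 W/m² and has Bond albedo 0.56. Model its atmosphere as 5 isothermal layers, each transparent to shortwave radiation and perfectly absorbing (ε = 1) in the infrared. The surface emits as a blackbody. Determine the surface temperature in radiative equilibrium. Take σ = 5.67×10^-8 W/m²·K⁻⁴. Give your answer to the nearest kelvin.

Top-of-atmosphere balance: σT_e⁴ = S(1−α)/4 = 1881 W/m² → T_e = 426.8 K.
With N = 5 opaque layers, T_s = (N+1)^(1/4)·T_e = 6^(1/4)·426.8 = 667.9 K.

668 kelvin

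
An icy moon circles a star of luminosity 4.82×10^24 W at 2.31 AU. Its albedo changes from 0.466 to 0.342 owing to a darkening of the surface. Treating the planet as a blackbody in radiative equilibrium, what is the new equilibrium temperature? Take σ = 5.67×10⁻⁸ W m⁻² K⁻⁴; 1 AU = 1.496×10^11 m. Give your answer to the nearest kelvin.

55 K

Orbital distance: d = 2.31 AU = 3.456×10^11 m.
Spreading L over a sphere of radius d: S = 4.82×10^24/(4π·3.46×10^11²) = 3.212 W m⁻².
With the new albedo, S(1−α₂)/4 = 0.5283 W m⁻², so T₂ = 55.25 K.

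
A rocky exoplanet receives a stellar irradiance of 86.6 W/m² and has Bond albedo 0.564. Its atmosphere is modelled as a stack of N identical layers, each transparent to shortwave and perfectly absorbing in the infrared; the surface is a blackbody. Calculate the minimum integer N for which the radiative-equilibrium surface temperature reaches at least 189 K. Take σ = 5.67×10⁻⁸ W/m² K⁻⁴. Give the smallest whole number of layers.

Top-of-atmosphere balance: σT_e⁴ = S(1−α)/4 = 9.439 W/m² → T_e = 113.6 K.
Since T_s⁴ = (N+1)T_e⁴, we need N ≥ (T_s/T_e)⁴ − 1 = 6.665.
The minimum whole number is N = 7.

7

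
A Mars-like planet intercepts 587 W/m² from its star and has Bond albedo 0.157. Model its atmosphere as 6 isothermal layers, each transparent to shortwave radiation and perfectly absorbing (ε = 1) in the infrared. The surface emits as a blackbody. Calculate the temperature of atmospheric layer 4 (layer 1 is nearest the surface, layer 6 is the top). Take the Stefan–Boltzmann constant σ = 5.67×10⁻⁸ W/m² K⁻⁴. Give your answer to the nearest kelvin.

284 kelvin

The effective emission temperature is T_e = [S(1−α)/(4σ)]^¼ = 216.1 K.
Each opaque layer satisfies 2T_j⁴ = T_{j−1}⁴ + T_{j+1}⁴, giving T_k⁴ = (N+1−k)T_e⁴.
With k = 4: T_4 = (6+1−4)^¼·216.1 K = 284.4 K.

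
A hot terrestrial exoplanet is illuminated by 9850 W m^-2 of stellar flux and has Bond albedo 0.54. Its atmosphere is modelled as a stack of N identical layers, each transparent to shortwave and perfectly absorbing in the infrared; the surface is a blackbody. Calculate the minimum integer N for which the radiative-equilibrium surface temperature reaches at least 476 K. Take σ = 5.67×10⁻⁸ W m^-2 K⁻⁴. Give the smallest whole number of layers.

The effective emission temperature is T_e = [S(1−α)/(4σ)]^¼ = 376.0 K.
Need (N+1)T_e⁴ ≥ T_s⁴, i.e. N+1 ≥ (476/376.0)⁴ = 2.570.
So N ≥ 1.570; the smallest integer is N = 2.

2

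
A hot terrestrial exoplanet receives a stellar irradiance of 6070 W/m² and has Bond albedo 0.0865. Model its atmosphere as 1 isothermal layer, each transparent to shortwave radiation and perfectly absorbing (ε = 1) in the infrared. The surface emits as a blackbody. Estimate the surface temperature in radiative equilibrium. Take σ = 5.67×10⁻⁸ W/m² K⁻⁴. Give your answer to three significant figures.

OLR = S(1−α)/4 = 1386 W/m²; the top layer radiates at T_e = 395.4 K.
With N = 1 opaque layers, T_s = (N+1)^(1/4)·T_e = 2^(1/4)·395.4 = 470.2 K.

470 K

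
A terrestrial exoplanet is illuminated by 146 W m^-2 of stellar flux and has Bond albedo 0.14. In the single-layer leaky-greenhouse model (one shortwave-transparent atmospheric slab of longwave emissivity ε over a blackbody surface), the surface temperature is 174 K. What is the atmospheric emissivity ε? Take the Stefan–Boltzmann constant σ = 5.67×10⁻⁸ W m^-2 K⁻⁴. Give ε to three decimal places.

TOA balance gives T_e = 153.4 K.
Since (2−ε)/2 = (T_e/T_s)⁴ = 0.6040, ε = 0.7921.

0.792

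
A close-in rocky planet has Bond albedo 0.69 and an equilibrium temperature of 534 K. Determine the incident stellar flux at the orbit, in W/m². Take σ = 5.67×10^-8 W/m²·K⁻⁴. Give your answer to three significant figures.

59500 W/m²

Invert the energy balance for S: S = 4σT⁴/(1−α).
The emitted flux is σT⁴ = 4611 W/m².
S = 4·4611/0.31 = 59490 W/m².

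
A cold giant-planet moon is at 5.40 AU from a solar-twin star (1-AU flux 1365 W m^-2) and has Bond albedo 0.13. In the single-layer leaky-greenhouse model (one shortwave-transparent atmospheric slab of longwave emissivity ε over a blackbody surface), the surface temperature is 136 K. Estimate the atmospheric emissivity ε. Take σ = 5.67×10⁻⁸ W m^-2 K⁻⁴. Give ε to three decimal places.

Irradiance scales as 1/d², so S = 1365 W m^-2 × (1/5.40)² = 46.81 W m^-2.
TOA balance gives T_e = 115.8 K.
Inverting T_s⁴ = 2T_e⁴/(2−ε): (T_e/T_s)⁴ = 0.5249, so ε = 2(1 − 0.5249) = 0.9502.

0.950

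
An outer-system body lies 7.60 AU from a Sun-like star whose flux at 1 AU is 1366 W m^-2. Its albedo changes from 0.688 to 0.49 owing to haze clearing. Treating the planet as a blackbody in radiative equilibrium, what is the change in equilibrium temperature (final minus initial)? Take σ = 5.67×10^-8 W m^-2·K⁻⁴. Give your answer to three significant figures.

9.87 K

Flux at the orbit: S = 1366/(7.60)² = 23.65 W m^-2.
Initial: T₁ = [S(1−0.688)/(4σ)]^(1/4) = 75.52 K.
After:  T₂ = [23.65·0.51/(4σ)]^(1/4) = 85.40 K.
ΔT = T₂ − T₁ = 9.872 K.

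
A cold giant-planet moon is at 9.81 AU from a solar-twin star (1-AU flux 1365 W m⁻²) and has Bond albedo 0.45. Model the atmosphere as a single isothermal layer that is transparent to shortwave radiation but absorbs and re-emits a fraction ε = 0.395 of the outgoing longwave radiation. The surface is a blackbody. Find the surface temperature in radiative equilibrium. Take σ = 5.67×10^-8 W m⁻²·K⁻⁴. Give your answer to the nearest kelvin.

81 K

Flux at the orbit: S = 1365/(9.81)² = 14.18 W m⁻².
Effective emission temperature (TOA balance): σT_e⁴ = S(1−α)/4 = 1.950 W m⁻² → T_e = 76.58 K.
Surface balance with a leaky layer gives σT_s⁴ = σT_e⁴·2/(2−ε), so T_s = T_e·[2/(2−0.395)]^(1/4) = 80.91 K.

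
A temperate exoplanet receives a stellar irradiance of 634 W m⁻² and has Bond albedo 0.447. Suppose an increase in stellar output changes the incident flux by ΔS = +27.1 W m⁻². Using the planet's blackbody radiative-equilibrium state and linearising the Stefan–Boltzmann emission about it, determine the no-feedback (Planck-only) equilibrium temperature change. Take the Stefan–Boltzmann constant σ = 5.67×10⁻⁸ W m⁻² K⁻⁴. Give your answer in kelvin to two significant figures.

Reference equilibrium: T_e = [S(1−α)/(4σ)]^(1/4) = 198.3 K.
Only a fraction (1−α) is absorbed and it's spread over 4πR², so ΔF = (1−α)ΔS/4 = 3.747 W m⁻².
The Planck feedback parameter is 4σT_e³ = 1.768 W m⁻²/K.
So ΔT₀ = 3.747/1.768 = 2.12 K.

2.1 kelvin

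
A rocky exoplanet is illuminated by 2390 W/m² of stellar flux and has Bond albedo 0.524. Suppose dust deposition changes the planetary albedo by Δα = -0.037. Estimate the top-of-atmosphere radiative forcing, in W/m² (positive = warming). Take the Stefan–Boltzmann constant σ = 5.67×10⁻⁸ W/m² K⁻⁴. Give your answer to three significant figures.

22.1 W/m²

The change in absorbed flux is Δ[S(1−α)/4] = −SΔα/4 = 22.11 W/m².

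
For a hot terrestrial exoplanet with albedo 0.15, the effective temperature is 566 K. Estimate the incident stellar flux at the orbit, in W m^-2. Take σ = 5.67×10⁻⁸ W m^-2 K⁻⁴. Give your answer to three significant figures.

27400 W m^-2

From S(1−α)/4 = σT⁴: S = 4σT⁴/(1−α).
σT⁴ = 5.67×10⁻⁸·(566)⁴ = 5819 W m^-2.
S = 4·5819/0.85 = 27380 W m^-2.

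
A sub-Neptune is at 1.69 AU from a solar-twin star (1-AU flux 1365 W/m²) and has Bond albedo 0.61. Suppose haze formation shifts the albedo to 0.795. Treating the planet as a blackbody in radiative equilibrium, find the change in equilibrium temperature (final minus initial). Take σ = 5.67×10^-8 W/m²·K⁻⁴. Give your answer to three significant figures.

-25.1 K

Irradiance scales as 1/d², so S = 1365 W/m² × (1/1.69)² = 477.9 W/m².
Initial: T₁ = [S(1−0.61)/(4σ)]^(1/4) = 169.3 K.
After:  T₂ = [477.9·0.205/(4σ)]^(1/4) = 144.2 K.
ΔT = T₂ − T₁ = -25.15 K.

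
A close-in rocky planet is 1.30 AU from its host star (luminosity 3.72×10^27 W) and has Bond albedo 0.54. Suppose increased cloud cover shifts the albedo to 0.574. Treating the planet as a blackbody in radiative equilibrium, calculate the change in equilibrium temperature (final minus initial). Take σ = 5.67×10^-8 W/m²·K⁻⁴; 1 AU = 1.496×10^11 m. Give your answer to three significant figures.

-6.75 K

d = 1.30 × 1.496×10^11 m = 1.945×10^11 m.
Spreading L over a sphere of radius d: S = 3.72×10^27/(4π·1.94×10^11²) = 7827 W/m².
Before: T₁ = [7827·0.46/(4σ)]^(1/4) = 355.0 K.
With α = 0.574, T₂ = 348.2 K.
Change: 348.2 − 355.0 = -6.749 K.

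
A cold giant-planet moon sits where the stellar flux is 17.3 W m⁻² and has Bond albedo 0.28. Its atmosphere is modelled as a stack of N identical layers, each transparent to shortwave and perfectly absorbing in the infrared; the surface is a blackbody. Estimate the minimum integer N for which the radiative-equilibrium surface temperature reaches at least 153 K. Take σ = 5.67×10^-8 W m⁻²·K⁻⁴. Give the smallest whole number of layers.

OLR = S(1−α)/4 = 3.114 W m⁻²; the top layer radiates at T_e = 86.09 K.
T_s = (N+1)^(1/4)·T_e ≥ 153 K requires N+1 ≥ (T_s/T_e)⁴ = (153/86.09)⁴ = 9.978.
The minimum whole number is N = 9.

9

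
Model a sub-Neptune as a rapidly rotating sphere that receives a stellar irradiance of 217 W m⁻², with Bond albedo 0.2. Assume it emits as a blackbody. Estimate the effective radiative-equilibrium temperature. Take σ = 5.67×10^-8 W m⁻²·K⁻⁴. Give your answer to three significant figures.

166 K

Averaging over the sphere, the absorbed flux is S(1−α)/4 = 43.40 W m⁻².
Balancing against σT⁴: T = (43.40/5.67×10⁻⁸)^(1/4) = 166.3 K.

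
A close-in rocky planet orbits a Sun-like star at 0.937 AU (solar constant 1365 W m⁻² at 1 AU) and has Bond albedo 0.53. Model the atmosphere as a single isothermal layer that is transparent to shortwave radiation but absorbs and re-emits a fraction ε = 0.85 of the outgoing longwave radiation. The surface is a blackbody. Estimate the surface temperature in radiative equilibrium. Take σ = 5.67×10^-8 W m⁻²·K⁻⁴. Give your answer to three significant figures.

Flux at the orbit: S = 1365/(0.937)² = 1555 W m⁻².
The planet radiates to space at T_e = [S(1−α)/(4σ)]^(1/4) = 238.2 K.
The surface balance (absorbed SW + ε·downward IR = σT_s⁴) with T_a⁴ = T_s⁴/2 reduces to T_s = T_e·[2/(2−ε)]^¼ = 273.6 K.

274 K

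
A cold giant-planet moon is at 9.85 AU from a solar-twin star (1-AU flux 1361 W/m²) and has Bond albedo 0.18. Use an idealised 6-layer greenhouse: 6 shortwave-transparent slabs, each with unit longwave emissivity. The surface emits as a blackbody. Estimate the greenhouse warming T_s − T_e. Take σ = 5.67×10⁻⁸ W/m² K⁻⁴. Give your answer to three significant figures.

Irradiance scales as 1/d², so S = 1361 W/m² × (1/9.85)² = 14.03 W/m².
The effective emission temperature is T_e = [S(1−α)/(4σ)]^¼ = 84.39 K.
T_s = (N+1)^(1/4)·T_e = 137.3 K.
Warming: T_s − T_e = 52.88 K.

52.9 K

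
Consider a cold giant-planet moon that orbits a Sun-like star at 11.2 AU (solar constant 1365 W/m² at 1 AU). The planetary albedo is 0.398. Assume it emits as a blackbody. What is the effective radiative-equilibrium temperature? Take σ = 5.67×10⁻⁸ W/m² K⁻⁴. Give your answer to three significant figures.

Irradiance scales as 1/d², so S = 1365 W/m² × (1/11.2)² = 10.88 W/m².
Absorbed flux (global mean): S(1−α)/4 = 10.88·0.602/4 = 1.638 W/m².
Set σT⁴ = 1.638 → T = (1.638/σ)^(1/4) = 73.31 K.

73.3 kelvin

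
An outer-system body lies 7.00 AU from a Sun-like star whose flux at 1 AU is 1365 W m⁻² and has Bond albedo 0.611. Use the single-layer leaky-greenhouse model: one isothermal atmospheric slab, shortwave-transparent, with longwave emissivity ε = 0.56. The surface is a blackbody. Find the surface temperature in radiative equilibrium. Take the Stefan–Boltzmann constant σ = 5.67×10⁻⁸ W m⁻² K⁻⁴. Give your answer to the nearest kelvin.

90 K

By the inverse-square law, S = 1365/7.00² = 27.86 W m⁻².
At the top of the atmosphere, σT_e⁴ = S(1−α)/4 = 2.709 W m⁻², giving T_e = 83.14 K.
The surface balance (absorbed SW + ε·downward IR = σT_s⁴) with T_a⁴ = T_s⁴/2 reduces to T_s = T_e·[2/(2−ε)]^¼ = 90.26 K.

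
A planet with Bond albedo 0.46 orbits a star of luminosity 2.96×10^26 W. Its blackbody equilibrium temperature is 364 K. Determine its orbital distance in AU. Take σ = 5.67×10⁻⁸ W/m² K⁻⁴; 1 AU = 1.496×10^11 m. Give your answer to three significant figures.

Energy balance gives S = 4σT⁴/(1−α) = 7373 W/m².
From L = 4πd²S, d = √(2.96×10^26/(4π·7373)) = 5.652×10^10 m = 0.3778 AU.

0.378 AU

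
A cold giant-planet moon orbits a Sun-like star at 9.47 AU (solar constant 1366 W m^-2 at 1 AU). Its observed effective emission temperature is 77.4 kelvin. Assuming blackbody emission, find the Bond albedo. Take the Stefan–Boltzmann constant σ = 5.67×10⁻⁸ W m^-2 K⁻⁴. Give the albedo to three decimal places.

0.466

Flux at the orbit: S = 1366/(9.47)² = 15.23 W m^-2.
Energy balance: S(1−α)/4 = σT⁴, so 1−α = 4σT⁴/S.
4σT⁴ = 4·5.67×10⁻⁸·(77.4)⁴ = 8.140 W m^-2.
1−α = 8.140/15.23 = 0.5344, so α = 0.4656.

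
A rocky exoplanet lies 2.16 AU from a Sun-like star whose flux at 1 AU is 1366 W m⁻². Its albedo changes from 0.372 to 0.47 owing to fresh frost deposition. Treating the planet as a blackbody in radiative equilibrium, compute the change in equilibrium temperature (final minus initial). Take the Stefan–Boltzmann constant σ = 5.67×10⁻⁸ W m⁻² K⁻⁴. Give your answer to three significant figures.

-7.01 K

Flux at the orbit: S = 1366/(2.16)² = 292.8 W m⁻².
Before: T₁ = [292.8·0.628/(4σ)]^(1/4) = 168.7 K.
Final:   T₂ = [S(1−0.47)/(4σ)]^(1/4) = 161.7 K.
ΔT = T₂ − T₁ = -7.008 K.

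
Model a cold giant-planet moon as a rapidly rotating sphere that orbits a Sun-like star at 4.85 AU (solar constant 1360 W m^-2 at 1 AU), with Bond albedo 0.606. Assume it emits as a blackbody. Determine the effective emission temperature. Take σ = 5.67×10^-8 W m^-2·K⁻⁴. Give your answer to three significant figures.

100 K

Irradiance scales as 1/d², so S = 1360 W m^-2 × (1/4.85)² = 57.82 W m^-2.
Averaging over the sphere, the absorbed flux is S(1−α)/4 = 5.695 W m^-2.
Set σT⁴ = 5.695 → T = (5.695/σ)^(1/4) = 100.1 K.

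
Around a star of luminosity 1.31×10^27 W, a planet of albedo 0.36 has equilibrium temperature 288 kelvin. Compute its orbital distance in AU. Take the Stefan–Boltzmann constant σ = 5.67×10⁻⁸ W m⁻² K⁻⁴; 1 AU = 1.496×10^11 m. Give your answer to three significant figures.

1.38 AU

Energy balance gives S = 4σT⁴/(1−α) = 2438 W m⁻².
From L = 4πd²S, d = √(1.31×10^27/(4π·2438)) = 2.068×10^11 m = 1.382 AU.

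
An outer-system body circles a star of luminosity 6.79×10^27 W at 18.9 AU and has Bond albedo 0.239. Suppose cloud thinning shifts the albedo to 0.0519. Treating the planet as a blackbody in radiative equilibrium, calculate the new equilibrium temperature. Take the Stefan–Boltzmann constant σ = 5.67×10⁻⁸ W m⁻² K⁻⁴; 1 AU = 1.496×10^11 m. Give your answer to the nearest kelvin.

d = 18.9 × 1.496×10^11 m = 2.827×10^12 m.
Spreading L over a sphere of radius d: S = 6.79×10^27/(4π·2.83×10^12²) = 67.59 W m⁻².
T₂ = [S(1−α₂)/(4σ)]^(1/4) = [67.59·0.948/(4σ)]^(1/4) = 129.6 K.

130 K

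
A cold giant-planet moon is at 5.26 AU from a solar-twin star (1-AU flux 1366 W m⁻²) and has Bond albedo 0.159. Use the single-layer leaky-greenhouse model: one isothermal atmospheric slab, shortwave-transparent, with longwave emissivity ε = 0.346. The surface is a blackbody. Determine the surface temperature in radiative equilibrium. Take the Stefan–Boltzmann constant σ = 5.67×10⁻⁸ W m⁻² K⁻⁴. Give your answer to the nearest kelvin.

122 K

Flux at the orbit: S = 1366/(5.26)² = 49.37 W m⁻².
At the top of the atmosphere, σT_e⁴ = S(1−α)/4 = 10.38 W m⁻², giving T_e = 116.3 K.
For a single slab of emissivity ε, T_s⁴ = 2T_e⁴/(2−ε); thus T_s = 116.3·(1.209)^(1/4) = 122.0 K.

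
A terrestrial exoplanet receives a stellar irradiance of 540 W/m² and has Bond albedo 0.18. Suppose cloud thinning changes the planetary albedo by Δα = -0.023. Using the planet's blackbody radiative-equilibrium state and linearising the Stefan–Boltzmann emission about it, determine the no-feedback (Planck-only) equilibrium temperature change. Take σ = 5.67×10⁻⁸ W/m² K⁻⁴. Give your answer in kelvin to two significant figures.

1.5 kelvin

The baseline emission temperature is T_e = 210.2 K.
The change in absorbed flux is Δ[S(1−α)/4] = −SΔα/4 = 3.105 W/m².
Planck response: λ_P = 4σT_e³ = 4·5.67×10⁻⁸·(210.2)³ = 2.107 W/m²/K.
ΔT₀ = ΔF/λ_P = 3.105/2.107 = 1.47 K.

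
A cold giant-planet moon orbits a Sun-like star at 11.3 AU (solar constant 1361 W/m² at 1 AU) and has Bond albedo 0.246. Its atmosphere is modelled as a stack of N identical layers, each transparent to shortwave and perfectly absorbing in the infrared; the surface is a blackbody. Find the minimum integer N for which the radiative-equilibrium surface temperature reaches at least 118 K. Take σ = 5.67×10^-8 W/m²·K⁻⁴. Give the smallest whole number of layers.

5

By the inverse-square law, S = 1361/11.3² = 10.66 W/m².
The effective emission temperature is T_e = [S(1−α)/(4σ)]^¼ = 77.15 K.
T_s = (N+1)^(1/4)·T_e ≥ 118 K requires N+1 ≥ (T_s/T_e)⁴ = (118/77.15)⁴ = 5.471.
Rounding up, N = 5.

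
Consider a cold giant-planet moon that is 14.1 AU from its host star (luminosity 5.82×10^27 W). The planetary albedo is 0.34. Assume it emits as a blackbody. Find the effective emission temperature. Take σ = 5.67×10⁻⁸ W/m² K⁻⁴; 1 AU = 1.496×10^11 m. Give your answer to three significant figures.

132 K

d = 14.1 × 1.496×10^11 m = 2.109×10^12 m.
Spreading L over a sphere of radius d: S = 5.82×10^27/(4π·2.11×10^12²) = 104.1 W/m².
Absorbed flux (global mean): S(1−α)/4 = 104.1·0.66/4 = 17.17 W/m².
Balancing against σT⁴: T = (17.17/5.67×10⁻⁸)^(1/4) = 131.9 K.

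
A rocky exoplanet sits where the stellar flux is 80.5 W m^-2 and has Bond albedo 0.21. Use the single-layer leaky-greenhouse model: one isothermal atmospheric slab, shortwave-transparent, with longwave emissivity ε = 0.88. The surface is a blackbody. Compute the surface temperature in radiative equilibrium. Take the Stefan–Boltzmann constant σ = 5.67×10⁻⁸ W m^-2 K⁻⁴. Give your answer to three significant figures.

At the top of the atmosphere, σT_e⁴ = S(1−α)/4 = 15.90 W m^-2, giving T_e = 129.4 K.
Surface balance with a leaky layer gives σT_s⁴ = σT_e⁴·2/(2−ε), so T_s = T_e·[2/(2−0.88)]^(1/4) = 149.6 K.

150 K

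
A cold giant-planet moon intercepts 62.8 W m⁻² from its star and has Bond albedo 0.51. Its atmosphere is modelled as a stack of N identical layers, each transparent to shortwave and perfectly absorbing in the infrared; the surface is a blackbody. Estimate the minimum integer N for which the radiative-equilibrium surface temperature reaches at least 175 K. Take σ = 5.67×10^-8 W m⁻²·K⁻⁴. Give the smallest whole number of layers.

The effective emission temperature is T_e = [S(1−α)/(4σ)]^¼ = 107.9 K.
T_s = (N+1)^(1/4)·T_e ≥ 175 K requires N+1 ≥ (T_s/T_e)⁴ = (175/107.9)⁴ = 6.913.
So N ≥ 5.913; the smallest integer is N = 6.

6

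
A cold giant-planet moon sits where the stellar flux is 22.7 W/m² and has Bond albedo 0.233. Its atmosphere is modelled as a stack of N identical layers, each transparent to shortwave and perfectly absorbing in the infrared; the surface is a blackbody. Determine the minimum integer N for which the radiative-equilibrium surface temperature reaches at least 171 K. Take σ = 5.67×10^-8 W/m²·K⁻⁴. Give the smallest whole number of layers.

11

OLR = S(1−α)/4 = 4.353 W/m²; the top layer radiates at T_e = 93.60 K.
Since T_s⁴ = (N+1)T_e⁴, we need N ≥ (T_s/T_e)⁴ − 1 = 10.138.
So N ≥ 10.138; the smallest integer is N = 11.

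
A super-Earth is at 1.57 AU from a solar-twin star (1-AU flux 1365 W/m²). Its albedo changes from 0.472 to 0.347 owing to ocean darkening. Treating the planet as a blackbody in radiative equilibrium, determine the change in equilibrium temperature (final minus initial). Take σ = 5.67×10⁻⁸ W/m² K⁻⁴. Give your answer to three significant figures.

Irradiance scales as 1/d², so S = 1365 W/m² × (1/1.57)² = 553.8 W/m².
Initial: T₁ = [S(1−0.472)/(4σ)]^(1/4) = 189.5 K.
With α = 0.347, T₂ = 199.8 K.
Change: 199.8 − 189.5 = 10.34 K.

10.3 K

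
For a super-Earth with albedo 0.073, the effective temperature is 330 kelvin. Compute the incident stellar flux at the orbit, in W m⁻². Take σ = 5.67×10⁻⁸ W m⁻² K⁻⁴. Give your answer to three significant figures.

Invert the energy balance for S: S = 4σT⁴/(1−α).
σT⁴ = 5.67×10⁻⁸·(330)⁴ = 672.4 W m⁻².
So S = 4×672.4/(1−0.073) = 2901 W m⁻².

2900 W m⁻²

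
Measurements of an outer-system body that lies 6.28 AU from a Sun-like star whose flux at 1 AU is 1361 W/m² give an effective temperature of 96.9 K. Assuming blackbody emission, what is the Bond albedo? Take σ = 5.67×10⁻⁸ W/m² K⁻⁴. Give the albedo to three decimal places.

By the inverse-square law, S = 1361/6.28² = 34.51 W/m².
Rearranging the radiative balance, α = 1 − 4σT⁴/S.
4σT⁴ = 4·5.67×10⁻⁸·(96.9)⁴ = 20.00 W/m².
Hence α = 1 − 20.00/34.51 = 0.4206.

0.421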